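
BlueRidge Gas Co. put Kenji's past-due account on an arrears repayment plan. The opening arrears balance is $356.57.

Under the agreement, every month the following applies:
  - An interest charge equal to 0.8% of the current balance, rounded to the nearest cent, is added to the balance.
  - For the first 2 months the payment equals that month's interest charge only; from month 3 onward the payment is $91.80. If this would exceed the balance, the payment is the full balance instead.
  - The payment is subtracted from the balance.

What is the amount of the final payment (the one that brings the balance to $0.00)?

Month 1: opening $356.57; interest $2.85 → $359.42; payment $2.85; balance $356.57
Month 2: opening $356.57; interest $2.85 → $359.42; payment $2.85; balance $356.57
Month 3: opening $356.57; interest $2.85 → $359.42; payment $91.80; balance $267.62
Month 4: opening $267.62; interest $2.14 → $269.76; payment $91.80; balance $177.96
Month 5: opening $177.96; interest $1.42 → $179.38; payment $91.80; balance $87.58
Month 6: opening $87.58; interest $0.70 → $88.28; payment $88.28; balance $0.00

$88.28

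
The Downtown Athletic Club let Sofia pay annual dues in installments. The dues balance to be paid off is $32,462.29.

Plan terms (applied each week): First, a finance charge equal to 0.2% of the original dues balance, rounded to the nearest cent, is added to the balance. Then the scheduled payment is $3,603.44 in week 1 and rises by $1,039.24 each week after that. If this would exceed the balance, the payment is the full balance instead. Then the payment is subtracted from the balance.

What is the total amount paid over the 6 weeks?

# | Opening | Interest | Payment | End bal
1 | $32,462.29 | $64.92 | $3,603.44 | $28,923.77
2 | $28,923.77 | $64.92 | $4,642.68 | $24,346.01
3 | $24,346.01 | $64.92 | $5,681.92 | $18,729.01
4 | $18,729.01 | $64.92 | $6,721.16 | $12,072.77
5 | $12,072.77 | $64.92 | $7,760.40 | $4,377.29
6 | $4,377.29 | $64.92 | $4,442.21 | $0.00
Total paid: $32,851.81

$32,851.81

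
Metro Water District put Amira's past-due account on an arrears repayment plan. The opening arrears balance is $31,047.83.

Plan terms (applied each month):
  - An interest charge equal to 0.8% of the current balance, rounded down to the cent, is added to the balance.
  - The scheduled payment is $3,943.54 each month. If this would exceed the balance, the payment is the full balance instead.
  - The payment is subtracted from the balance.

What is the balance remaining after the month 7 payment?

$4,552.57

# | Opening | Interest | Payment | End bal
1 | $31,047.83 | $248.38 | $3,943.54 | $27,352.67
2 | $27,352.67 | $218.82 | $3,943.54 | $23,627.95
3 | $23,627.95 | $189.02 | $3,943.54 | $19,873.43
4 | $19,873.43 | $158.98 | $3,943.54 | $16,088.87
5 | $16,088.87 | $128.71 | $3,943.54 | $12,274.04
6 | $12,274.04 | $98.19 | $3,943.54 | $8,428.69
7 | $8,428.69 | $67.42 | $3,943.54 | $4,552.57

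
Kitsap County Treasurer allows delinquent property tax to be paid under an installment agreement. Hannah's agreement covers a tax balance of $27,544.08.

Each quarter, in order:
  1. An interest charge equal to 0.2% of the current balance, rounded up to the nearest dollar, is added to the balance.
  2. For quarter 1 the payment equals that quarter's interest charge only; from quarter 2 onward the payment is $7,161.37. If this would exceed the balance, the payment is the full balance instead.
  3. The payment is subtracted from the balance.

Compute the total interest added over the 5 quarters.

# | Opening | Interest | Payment | End bal
1 | $27,544.08 | $56.00 | $56.00 | $27,544.08
2 | $27,544.08 | $56.00 | $7,161.37 | $20,438.71
3 | $20,438.71 | $41.00 | $7,161.37 | $13,318.34
4 | $13,318.34 | $27.00 | $7,161.37 | $6,183.97
5 | $6,183.97 | $13.00 | $6,196.97 | $0.00
Total interest: $56.00 + $56.00 + $41.00 + $27.00 + $13.00 = $193.00

$193.00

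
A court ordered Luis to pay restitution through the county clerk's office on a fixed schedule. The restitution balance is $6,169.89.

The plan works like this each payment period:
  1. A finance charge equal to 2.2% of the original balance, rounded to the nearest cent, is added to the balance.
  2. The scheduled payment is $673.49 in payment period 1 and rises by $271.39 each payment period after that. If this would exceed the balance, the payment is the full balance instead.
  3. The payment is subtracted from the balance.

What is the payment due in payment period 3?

$1,216.27

# | Opening | Interest | Payment | End bal
1 | $6,169.89 | $135.74 | $673.49 | $5,632.14
2 | $5,632.14 | $135.74 | $944.88 | $4,823.00
3 | $4,823.00 | $135.74 | $1,216.27 | $3,742.47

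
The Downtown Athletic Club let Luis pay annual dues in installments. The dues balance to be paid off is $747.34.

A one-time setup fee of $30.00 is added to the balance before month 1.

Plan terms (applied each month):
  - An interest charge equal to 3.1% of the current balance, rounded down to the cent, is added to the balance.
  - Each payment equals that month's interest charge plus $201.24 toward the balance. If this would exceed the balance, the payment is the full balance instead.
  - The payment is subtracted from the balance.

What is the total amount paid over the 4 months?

$836.28

Month 1: opening $777.34; interest $24.09 → $801.43; payment $225.33; balance $576.10
Month 2: opening $576.10; interest $17.85 → $593.95; payment $219.09; balance $374.86
Month 3: opening $374.86; interest $11.62 → $386.48; payment $212.86; balance $173.62
Month 4: opening $173.62; interest $5.38 → $179.00; payment $179.00; balance $0.00
Total paid: $836.28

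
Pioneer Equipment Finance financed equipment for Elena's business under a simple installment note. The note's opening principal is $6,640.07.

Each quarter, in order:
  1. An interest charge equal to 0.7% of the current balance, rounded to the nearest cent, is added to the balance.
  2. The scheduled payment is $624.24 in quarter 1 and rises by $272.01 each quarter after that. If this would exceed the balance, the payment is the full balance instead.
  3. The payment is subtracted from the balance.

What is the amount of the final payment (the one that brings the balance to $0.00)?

Quarter 1: $6,640.07 +$46.48 interest = $6,686.55; pay $624.24 → $6,062.31
Quarter 2: $6,062.31 +$42.44 interest = $6,104.75; pay $896.25 → $5,208.50
Quarter 3: $5,208.50 +$36.46 interest = $5,244.96; pay $1,168.26 → $4,076.70
Quarter 4: $4,076.70 +$28.54 interest = $4,105.24; pay $1,440.27 → $2,664.97
Quarter 5: $2,664.97 +$18.65 interest = $2,683.62; pay $1,712.28 → $971.34
Quarter 6: $971.34 +$6.80 interest = $978.14; pay $978.14 → $0.00

$978.14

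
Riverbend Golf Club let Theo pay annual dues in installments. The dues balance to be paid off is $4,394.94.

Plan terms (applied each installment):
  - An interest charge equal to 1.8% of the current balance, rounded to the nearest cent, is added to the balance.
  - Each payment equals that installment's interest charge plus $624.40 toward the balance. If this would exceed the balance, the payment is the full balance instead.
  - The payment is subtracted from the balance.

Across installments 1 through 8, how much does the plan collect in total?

$4,713.10

Installment 1: opening $4,394.94; interest $79.11 → $4,474.05; payment $703.51; balance $3,770.54
Installment 2: opening $3,770.54; interest $67.87 → $3,838.41; payment $692.27; balance $3,146.14
Installment 3: opening $3,146.14; interest $56.63 → $3,202.77; payment $681.03; balance $2,521.74
Installment 4: opening $2,521.74; interest $45.39 → $2,567.13; payment $669.79; balance $1,897.34
Installment 5: opening $1,897.34; interest $34.15 → $1,931.49; payment $658.55; balance $1,272.94
Installment 6: opening $1,272.94; interest $22.91 → $1,295.85; payment $647.31; balance $648.54
Installment 7: opening $648.54; interest $11.67 → $660.21; payment $636.07; balance $24.14
Installment 8: opening $24.14; interest $0.43 → $24.57; payment $24.57; balance $0.00
Total paid: $4,713.10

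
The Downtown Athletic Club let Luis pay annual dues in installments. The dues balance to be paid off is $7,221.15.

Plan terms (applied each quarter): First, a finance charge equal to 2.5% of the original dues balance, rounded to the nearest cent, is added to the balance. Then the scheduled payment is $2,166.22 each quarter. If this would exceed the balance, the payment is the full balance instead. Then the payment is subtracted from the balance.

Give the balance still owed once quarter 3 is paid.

Quarter 1: $7,221.15 +$180.53 interest = $7,401.68; pay $2,166.22 → $5,235.46
Quarter 2: $5,235.46 +$180.53 interest = $5,415.99; pay $2,166.22 → $3,249.77
Quarter 3: $3,249.77 +$180.53 interest = $3,430.30; pay $2,166.22 → $1,264.08

$1,264.08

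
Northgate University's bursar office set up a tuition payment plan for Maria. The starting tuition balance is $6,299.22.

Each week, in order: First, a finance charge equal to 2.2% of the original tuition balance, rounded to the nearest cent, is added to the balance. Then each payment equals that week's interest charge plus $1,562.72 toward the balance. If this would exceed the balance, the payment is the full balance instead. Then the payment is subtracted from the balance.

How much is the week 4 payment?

$1,701.30

# | Opening | Interest | Payment | End bal
1 | $6,299.22 | $138.58 | $1,701.30 | $4,736.50
2 | $4,736.50 | $138.58 | $1,701.30 | $3,173.78
3 | $3,173.78 | $138.58 | $1,701.30 | $1,611.06
4 | $1,611.06 | $138.58 | $1,701.30 | $48.34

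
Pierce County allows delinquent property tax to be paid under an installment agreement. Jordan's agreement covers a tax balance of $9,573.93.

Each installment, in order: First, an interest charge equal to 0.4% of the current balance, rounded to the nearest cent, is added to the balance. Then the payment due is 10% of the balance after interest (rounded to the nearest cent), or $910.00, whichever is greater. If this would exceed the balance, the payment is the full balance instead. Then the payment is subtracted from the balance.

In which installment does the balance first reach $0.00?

11

Installment 1: opening $9,573.93; interest $38.30 → $9,612.23; payment $961.22; balance $8,651.01
Installment 2: opening $8,651.01; interest $34.60 → $8,685.61; payment $910.00; balance $7,775.61
Installment 3: opening $7,775.61; interest $31.10 → $7,806.71; payment $910.00; balance $6,896.71
Installment 4: opening $6,896.71; interest $27.59 → $6,924.30; payment $910.00; balance $6,014.30
Installment 5: opening $6,014.30; interest $24.06 → $6,038.36; payment $910.00; balance $5,128.36
Installment 6: opening $5,128.36; interest $20.51 → $5,148.87; payment $910.00; balance $4,238.87
Installment 7: opening $4,238.87; interest $16.96 → $4,255.83; payment $910.00; balance $3,345.83
Installment 8: opening $3,345.83; interest $13.38 → $3,359.21; payment $910.00; balance $2,449.21
Installment 9: opening $2,449.21; interest $9.80 → $2,459.01; payment $910.00; balance $1,549.01
Installment 10: opening $1,549.01; interest $6.20 → $1,555.21; payment $910.00; balance $645.21
Installment 11: opening $645.21; interest $2.58 → $647.79; payment $647.79; balance $0.00
Balance reaches $0.00 in installment 11.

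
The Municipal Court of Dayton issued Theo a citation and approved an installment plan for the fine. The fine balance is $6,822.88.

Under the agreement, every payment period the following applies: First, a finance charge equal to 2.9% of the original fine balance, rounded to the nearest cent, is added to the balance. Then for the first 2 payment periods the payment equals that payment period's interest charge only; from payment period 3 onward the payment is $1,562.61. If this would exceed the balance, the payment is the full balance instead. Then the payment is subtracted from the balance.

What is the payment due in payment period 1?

$197.86

# | Opening | Interest | Payment | End bal
1 | $6,822.88 | $197.86 | $197.86 | $6,822.88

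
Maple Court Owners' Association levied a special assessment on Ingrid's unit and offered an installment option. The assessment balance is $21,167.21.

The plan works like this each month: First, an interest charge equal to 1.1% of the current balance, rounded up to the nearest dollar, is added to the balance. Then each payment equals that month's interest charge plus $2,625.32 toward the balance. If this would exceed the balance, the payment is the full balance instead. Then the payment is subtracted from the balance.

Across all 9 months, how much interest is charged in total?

$1,060.00

Month 1: $21,167.21 +$233.00 interest = $21,400.21; pay $2,858.32 → $18,541.89
Month 2: $18,541.89 +$204.00 interest = $18,745.89; pay $2,829.32 → $15,916.57
Month 3: $15,916.57 +$176.00 interest = $16,092.57; pay $2,801.32 → $13,291.25
Month 4: $13,291.25 +$147.00 interest = $13,438.25; pay $2,772.32 → $10,665.93
Month 5: $10,665.93 +$118.00 interest = $10,783.93; pay $2,743.32 → $8,040.61
Month 6: $8,040.61 +$89.00 interest = $8,129.61; pay $2,714.32 → $5,415.29
Month 7: $5,415.29 +$60.00 interest = $5,475.29; pay $2,685.32 → $2,789.97
Month 8: $2,789.97 +$31.00 interest = $2,820.97; pay $2,656.32 → $164.65
Month 9: $164.65 +$2.00 interest = $166.65; pay $166.65 → $0.00
Total interest: $233.00 + $204.00 + $176.00 + $147.00 + $118.00 + $89.00 + $60.00 + $31.00 + $2.00 = $1,060.00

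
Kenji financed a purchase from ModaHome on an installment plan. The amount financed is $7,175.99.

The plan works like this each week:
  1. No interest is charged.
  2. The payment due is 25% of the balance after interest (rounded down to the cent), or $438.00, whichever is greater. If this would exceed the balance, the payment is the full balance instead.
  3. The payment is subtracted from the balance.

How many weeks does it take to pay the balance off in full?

# | Opening | Payment | End bal
1 | $7,175.99 | $1,793.99 | $5,382.00
2 | $5,382.00 | $1,345.50 | $4,036.50
3 | $4,036.50 | $1,009.12 | $3,027.38
4 | $3,027.38 | $756.84 | $2,270.54
5 | $2,270.54 | $567.63 | $1,702.91
6 | $1,702.91 | $438.00 | $1,264.91
7 | $1,264.91 | $438.00 | $826.91
8 | $826.91 | $438.00 | $388.91
9 | $388.91 | $388.91 | $0.00
Balance reaches $0.00 in week 9.

9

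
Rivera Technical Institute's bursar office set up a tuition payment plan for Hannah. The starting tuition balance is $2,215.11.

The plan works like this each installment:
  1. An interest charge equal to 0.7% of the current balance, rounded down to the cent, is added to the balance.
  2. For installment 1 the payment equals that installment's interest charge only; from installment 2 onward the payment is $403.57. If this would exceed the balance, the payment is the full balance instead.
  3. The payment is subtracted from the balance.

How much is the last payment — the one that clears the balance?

Installment 1: opening $2,215.11; interest $15.50 → $2,230.61; payment $15.50; balance $2,215.11
Installment 2: opening $2,215.11; interest $15.50 → $2,230.61; payment $403.57; balance $1,827.04
Installment 3: opening $1,827.04; interest $12.78 → $1,839.82; payment $403.57; balance $1,436.25
Installment 4: opening $1,436.25; interest $10.05 → $1,446.30; payment $403.57; balance $1,042.73
Installment 5: opening $1,042.73; interest $7.29 → $1,050.02; payment $403.57; balance $646.45
Installment 6: opening $646.45; interest $4.52 → $650.97; payment $403.57; balance $247.40
Installment 7: opening $247.40; interest $1.73 → $249.13; payment $249.13; balance $0.00

$249.13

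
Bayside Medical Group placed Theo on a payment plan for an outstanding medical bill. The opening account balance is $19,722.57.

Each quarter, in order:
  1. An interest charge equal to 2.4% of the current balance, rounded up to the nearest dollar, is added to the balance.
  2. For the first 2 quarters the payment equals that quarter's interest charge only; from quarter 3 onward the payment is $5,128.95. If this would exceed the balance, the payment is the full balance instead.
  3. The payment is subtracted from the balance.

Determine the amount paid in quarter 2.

# | Opening | Interest | Payment | End bal
1 | $19,722.57 | $474.00 | $474.00 | $19,722.57
2 | $19,722.57 | $474.00 | $474.00 | $19,722.57

$474.00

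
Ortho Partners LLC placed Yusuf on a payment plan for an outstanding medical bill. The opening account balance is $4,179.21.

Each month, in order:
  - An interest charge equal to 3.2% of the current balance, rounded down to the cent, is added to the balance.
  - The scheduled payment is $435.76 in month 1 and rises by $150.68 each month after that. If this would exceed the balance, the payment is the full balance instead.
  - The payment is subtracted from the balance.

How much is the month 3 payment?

# | Opening | Interest | Payment | End bal
1 | $4,179.21 | $133.73 | $435.76 | $3,877.18
2 | $3,877.18 | $124.06 | $586.44 | $3,414.80
3 | $3,414.80 | $109.27 | $737.12 | $2,786.95

$737.12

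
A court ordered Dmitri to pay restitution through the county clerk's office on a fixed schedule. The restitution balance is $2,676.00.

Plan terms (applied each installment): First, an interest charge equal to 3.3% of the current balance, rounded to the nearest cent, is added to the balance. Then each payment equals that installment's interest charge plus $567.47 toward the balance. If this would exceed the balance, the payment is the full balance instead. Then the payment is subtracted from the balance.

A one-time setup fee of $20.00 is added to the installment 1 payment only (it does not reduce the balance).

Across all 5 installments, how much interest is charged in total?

$254.27

Installment 1: $2,676.00 +$88.31 interest = $2,764.31; pay $655.78 (+ $20.00 fee) → $2,108.53
Installment 2: $2,108.53 +$69.58 interest = $2,178.11; pay $637.05 → $1,541.06
Installment 3: $1,541.06 +$50.85 interest = $1,591.91; pay $618.32 → $973.59
Installment 4: $973.59 +$32.13 interest = $1,005.72; pay $599.60 → $406.12
Installment 5: $406.12 +$13.40 interest = $419.52; pay $419.52 → $0.00
Total interest: $88.31 + $69.58 + $50.85 + $32.13 + $13.40 = $254.27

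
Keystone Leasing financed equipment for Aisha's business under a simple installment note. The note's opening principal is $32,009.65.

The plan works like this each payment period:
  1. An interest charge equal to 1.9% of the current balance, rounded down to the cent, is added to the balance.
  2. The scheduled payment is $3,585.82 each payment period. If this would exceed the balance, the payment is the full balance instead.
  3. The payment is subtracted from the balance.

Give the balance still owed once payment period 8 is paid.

Payment period 1: opening $32,009.65; interest $608.18 → $32,617.83; payment $3,585.82; balance $29,032.01
Payment period 2: opening $29,032.01; interest $551.60 → $29,583.61; payment $3,585.82; balance $25,997.79
Payment period 3: opening $25,997.79; interest $493.95 → $26,491.74; payment $3,585.82; balance $22,905.92
Payment period 4: opening $22,905.92; interest $435.21 → $23,341.13; payment $3,585.82; balance $19,755.31
Payment period 5: opening $19,755.31; interest $375.35 → $20,130.66; payment $3,585.82; balance $16,544.84
Payment period 6: opening $16,544.84; interest $314.35 → $16,859.19; payment $3,585.82; balance $13,273.37
Payment period 7: opening $13,273.37; interest $252.19 → $13,525.56; payment $3,585.82; balance $9,939.74
Payment period 8: opening $9,939.74; interest $188.85 → $10,128.59; payment $3,585.82; balance $6,542.77

$6,542.77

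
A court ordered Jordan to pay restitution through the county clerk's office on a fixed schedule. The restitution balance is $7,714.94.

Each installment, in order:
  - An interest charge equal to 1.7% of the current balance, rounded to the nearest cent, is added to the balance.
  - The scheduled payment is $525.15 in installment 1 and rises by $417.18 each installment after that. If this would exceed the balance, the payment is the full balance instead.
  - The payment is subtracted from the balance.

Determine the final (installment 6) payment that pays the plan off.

$1,457.87

Installment 1: $7,714.94 +$131.15 interest = $7,846.09; pay $525.15 → $7,320.94
Installment 2: $7,320.94 +$124.46 interest = $7,445.40; pay $942.33 → $6,503.07
Installment 3: $6,503.07 +$110.55 interest = $6,613.62; pay $1,359.51 → $5,254.11
Installment 4: $5,254.11 +$89.32 interest = $5,343.43; pay $1,776.69 → $3,566.74
Installment 5: $3,566.74 +$60.63 interest = $3,627.37; pay $2,193.87 → $1,433.50
Installment 6: $1,433.50 +$24.37 interest = $1,457.87; pay $1,457.87 → $0.00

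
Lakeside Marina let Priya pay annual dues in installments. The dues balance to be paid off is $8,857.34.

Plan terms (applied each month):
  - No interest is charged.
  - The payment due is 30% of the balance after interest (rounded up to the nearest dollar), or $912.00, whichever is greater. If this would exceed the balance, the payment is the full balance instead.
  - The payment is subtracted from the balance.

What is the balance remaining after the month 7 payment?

$0.00

Month 1: $8,857.34 − $2,658.00 → $6,199.34
Month 2: $6,199.34 − $1,860.00 → $4,339.34
Month 3: $4,339.34 − $1,302.00 → $3,037.34
Month 4: $3,037.34 − $912.00 → $2,125.34
Month 5: $2,125.34 − $912.00 → $1,213.34
Month 6: $1,213.34 − $912.00 → $301.34
Month 7: $301.34 − $301.34 → $0.00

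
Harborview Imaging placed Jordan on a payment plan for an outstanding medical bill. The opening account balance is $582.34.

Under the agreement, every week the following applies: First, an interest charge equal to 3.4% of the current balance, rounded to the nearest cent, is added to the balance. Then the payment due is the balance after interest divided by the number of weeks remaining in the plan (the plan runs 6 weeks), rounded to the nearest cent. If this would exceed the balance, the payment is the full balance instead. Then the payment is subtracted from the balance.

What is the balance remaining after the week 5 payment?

Week 1: $582.34 +$19.80 interest = $602.14; pay $100.36 → $501.78
Week 2: $501.78 +$17.06 interest = $518.84; pay $103.77 → $415.07
Week 3: $415.07 +$14.11 interest = $429.18; pay $107.30 → $321.88
Week 4: $321.88 +$10.94 interest = $332.82; pay $110.94 → $221.88
Week 5: $221.88 +$7.54 interest = $229.42; pay $114.71 → $114.71

$114.71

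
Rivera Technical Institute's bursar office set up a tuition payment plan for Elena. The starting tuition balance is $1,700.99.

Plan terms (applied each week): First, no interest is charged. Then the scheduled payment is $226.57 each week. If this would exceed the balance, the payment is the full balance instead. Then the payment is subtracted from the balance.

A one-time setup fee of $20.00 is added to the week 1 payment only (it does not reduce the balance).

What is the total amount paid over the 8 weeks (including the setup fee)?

# | Opening | Payment | Fee | End bal
1 | $1,700.99 | $226.57 | $20.00 | $1,474.42
2 | $1,474.42 | $226.57 | — | $1,247.85
3 | $1,247.85 | $226.57 | — | $1,021.28
4 | $1,021.28 | $226.57 | — | $794.71
5 | $794.71 | $226.57 | — | $568.14
6 | $568.14 | $226.57 | — | $341.57
7 | $341.57 | $226.57 | — | $115.00
8 | $115.00 | $115.00 | — | $0.00
Total paid: $1,720.99

$1,720.99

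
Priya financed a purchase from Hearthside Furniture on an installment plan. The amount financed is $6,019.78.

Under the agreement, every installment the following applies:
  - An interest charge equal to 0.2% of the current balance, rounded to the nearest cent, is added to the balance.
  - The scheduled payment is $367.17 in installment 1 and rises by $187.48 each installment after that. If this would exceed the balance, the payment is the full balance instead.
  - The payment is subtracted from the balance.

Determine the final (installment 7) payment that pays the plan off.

Installment 1: $6,019.78 +$12.04 interest = $6,031.82; pay $367.17 → $5,664.65
Installment 2: $5,664.65 +$11.33 interest = $5,675.98; pay $554.65 → $5,121.33
Installment 3: $5,121.33 +$10.24 interest = $5,131.57; pay $742.13 → $4,389.44
Installment 4: $4,389.44 +$8.78 interest = $4,398.22; pay $929.61 → $3,468.61
Installment 5: $3,468.61 +$6.94 interest = $3,475.55; pay $1,117.09 → $2,358.46
Installment 6: $2,358.46 +$4.72 interest = $2,363.18; pay $1,304.57 → $1,058.61
Installment 7: $1,058.61 +$2.12 interest = $1,060.73; pay $1,060.73 → $0.00

$1,060.73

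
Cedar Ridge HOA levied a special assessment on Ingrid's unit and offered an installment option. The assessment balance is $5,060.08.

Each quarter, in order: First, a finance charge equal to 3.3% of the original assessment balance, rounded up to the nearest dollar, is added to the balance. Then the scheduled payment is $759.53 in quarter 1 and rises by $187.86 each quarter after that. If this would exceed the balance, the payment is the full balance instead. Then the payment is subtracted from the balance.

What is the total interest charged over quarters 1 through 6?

$1,002.00

# | Opening | Interest | Payment | End bal
1 | $5,060.08 | $167.00 | $759.53 | $4,467.55
2 | $4,467.55 | $167.00 | $947.39 | $3,687.16
3 | $3,687.16 | $167.00 | $1,135.25 | $2,718.91
4 | $2,718.91 | $167.00 | $1,323.11 | $1,562.80
5 | $1,562.80 | $167.00 | $1,510.97 | $218.83
6 | $218.83 | $167.00 | $385.83 | $0.00
Total interest: $167.00 + $167.00 + $167.00 + $167.00 + $167.00 + $167.00 = $1,002.00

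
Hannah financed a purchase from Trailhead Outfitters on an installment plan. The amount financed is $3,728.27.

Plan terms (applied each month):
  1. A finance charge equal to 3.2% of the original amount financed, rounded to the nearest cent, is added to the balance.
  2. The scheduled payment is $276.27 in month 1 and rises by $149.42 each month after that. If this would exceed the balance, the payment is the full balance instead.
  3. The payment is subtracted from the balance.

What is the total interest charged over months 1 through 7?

$835.10

Month 1: opening $3,728.27; interest $119.30 → $3,847.57; payment $276.27; balance $3,571.30
Month 2: opening $3,571.30; interest $119.30 → $3,690.60; payment $425.69; balance $3,264.91
Month 3: opening $3,264.91; interest $119.30 → $3,384.21; payment $575.11; balance $2,809.10
Month 4: opening $2,809.10; interest $119.30 → $2,928.40; payment $724.53; balance $2,203.87
Month 5: opening $2,203.87; interest $119.30 → $2,323.17; payment $873.95; balance $1,449.22
Month 6: opening $1,449.22; interest $119.30 → $1,568.52; payment $1,023.37; balance $545.15
Month 7: opening $545.15; interest $119.30 → $664.45; payment $664.45; balance $0.00
Total interest: $119.30 + $119.30 + $119.30 + $119.30 + $119.30 + $119.30 + $119.30 = $835.10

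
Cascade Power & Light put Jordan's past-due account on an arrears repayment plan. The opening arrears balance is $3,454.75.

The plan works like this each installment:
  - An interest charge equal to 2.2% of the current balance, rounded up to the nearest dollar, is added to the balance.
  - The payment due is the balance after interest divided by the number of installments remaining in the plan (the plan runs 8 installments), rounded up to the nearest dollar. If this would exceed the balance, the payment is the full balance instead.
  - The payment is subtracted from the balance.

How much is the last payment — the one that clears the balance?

$514.75

# | Opening | Interest | Payment | End bal
1 | $3,454.75 | $77.00 | $442.00 | $3,089.75
2 | $3,089.75 | $68.00 | $452.00 | $2,705.75
3 | $2,705.75 | $60.00 | $461.00 | $2,304.75
4 | $2,304.75 | $51.00 | $472.00 | $1,883.75
5 | $1,883.75 | $42.00 | $482.00 | $1,443.75
6 | $1,443.75 | $32.00 | $492.00 | $983.75
7 | $983.75 | $22.00 | $503.00 | $502.75
8 | $502.75 | $12.00 | $514.75 | $0.00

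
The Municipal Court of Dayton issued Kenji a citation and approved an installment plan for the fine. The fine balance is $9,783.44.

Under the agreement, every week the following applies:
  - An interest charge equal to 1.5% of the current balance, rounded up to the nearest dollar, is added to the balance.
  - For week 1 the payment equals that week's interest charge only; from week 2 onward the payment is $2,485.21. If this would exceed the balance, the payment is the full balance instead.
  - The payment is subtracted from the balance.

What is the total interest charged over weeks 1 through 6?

$527.00

# | Opening | Interest | Payment | End bal
1 | $9,783.44 | $147.00 | $147.00 | $9,783.44
2 | $9,783.44 | $147.00 | $2,485.21 | $7,445.23
3 | $7,445.23 | $112.00 | $2,485.21 | $5,072.02
4 | $5,072.02 | $77.00 | $2,485.21 | $2,663.81
5 | $2,663.81 | $40.00 | $2,485.21 | $218.60
6 | $218.60 | $4.00 | $222.60 | $0.00
Total interest: $147.00 + $147.00 + $112.00 + $77.00 + $40.00 + $4.00 = $527.00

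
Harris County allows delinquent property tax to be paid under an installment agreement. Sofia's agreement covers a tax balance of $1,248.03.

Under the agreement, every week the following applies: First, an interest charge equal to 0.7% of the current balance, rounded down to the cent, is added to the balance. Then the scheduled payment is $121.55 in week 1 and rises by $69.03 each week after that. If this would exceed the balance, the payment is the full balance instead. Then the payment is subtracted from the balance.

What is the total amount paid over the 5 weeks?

Week 1: $1,248.03 +$8.73 interest = $1,256.76; pay $121.55 → $1,135.21
Week 2: $1,135.21 +$7.94 interest = $1,143.15; pay $190.58 → $952.57
Week 3: $952.57 +$6.66 interest = $959.23; pay $259.61 → $699.62
Week 4: $699.62 +$4.89 interest = $704.51; pay $328.64 → $375.87
Week 5: $375.87 +$2.63 interest = $378.50; pay $378.50 → $0.00
Total paid: $1,278.88

$1,278.88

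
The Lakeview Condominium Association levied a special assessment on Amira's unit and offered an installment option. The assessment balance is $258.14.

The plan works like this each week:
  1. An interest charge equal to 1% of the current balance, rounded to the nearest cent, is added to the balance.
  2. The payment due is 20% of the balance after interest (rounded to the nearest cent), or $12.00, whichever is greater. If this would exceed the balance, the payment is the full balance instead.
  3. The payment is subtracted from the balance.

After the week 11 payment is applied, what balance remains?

$11.67

Week 1: $258.14 +$2.58 interest = $260.72; pay $52.14 → $208.58
Week 2: $208.58 +$2.09 interest = $210.67; pay $42.13 → $168.54
Week 3: $168.54 +$1.69 interest = $170.23; pay $34.05 → $136.18
Week 4: $136.18 +$1.36 interest = $137.54; pay $27.51 → $110.03
Week 5: $110.03 +$1.10 interest = $111.13; pay $22.23 → $88.90
Week 6: $88.90 +$0.89 interest = $89.79; pay $17.96 → $71.83
Week 7: $71.83 +$0.72 interest = $72.55; pay $14.51 → $58.04
Week 8: $58.04 +$0.58 interest = $58.62; pay $12.00 → $46.62
Week 9: $46.62 +$0.47 interest = $47.09; pay $12.00 → $35.09
Week 10: $35.09 +$0.35 interest = $35.44; pay $12.00 → $23.44
Week 11: $23.44 +$0.23 interest = $23.67; pay $12.00 → $11.67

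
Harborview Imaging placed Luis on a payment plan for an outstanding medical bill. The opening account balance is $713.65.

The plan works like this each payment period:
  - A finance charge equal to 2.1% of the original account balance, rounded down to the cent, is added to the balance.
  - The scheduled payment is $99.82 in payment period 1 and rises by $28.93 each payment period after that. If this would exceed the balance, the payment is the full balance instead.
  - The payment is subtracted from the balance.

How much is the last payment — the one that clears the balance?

$15.13

Payment period 1: opening $713.65; interest $14.98 → $728.63; payment $99.82; balance $628.81
Payment period 2: opening $628.81; interest $14.98 → $643.79; payment $128.75; balance $515.04
Payment period 3: opening $515.04; interest $14.98 → $530.02; payment $157.68; balance $372.34
Payment period 4: opening $372.34; interest $14.98 → $387.32; payment $186.61; balance $200.71
Payment period 5: opening $200.71; interest $14.98 → $215.69; payment $215.54; balance $0.15
Payment period 6: opening $0.15; interest $14.98 → $15.13; payment $15.13; balance $0.00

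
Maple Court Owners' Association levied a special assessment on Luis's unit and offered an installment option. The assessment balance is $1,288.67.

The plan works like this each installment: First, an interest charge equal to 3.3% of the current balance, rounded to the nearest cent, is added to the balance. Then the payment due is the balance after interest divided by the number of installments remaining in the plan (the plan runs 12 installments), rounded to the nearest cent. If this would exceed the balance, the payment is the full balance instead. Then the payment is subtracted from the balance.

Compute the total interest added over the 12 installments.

$312.82

Installment 1: opening $1,288.67; interest $42.53 → $1,331.20; payment $110.93; balance $1,220.27
Installment 2: opening $1,220.27; interest $40.27 → $1,260.54; payment $114.59; balance $1,145.95
Installment 3: opening $1,145.95; interest $37.82 → $1,183.77; payment $118.38; balance $1,065.39
Installment 4: opening $1,065.39; interest $35.16 → $1,100.55; payment $122.28; balance $978.27
Installment 5: opening $978.27; interest $32.28 → $1,010.55; payment $126.32; balance $884.23
Installment 6: opening $884.23; interest $29.18 → $913.41; payment $130.49; balance $782.92
Installment 7: opening $782.92; interest $25.84 → $808.76; payment $134.79; balance $673.97
Installment 8: opening $673.97; interest $22.24 → $696.21; payment $139.24; balance $556.97
Installment 9: opening $556.97; interest $18.38 → $575.35; payment $143.84; balance $431.51
Installment 10: opening $431.51; interest $14.24 → $445.75; payment $148.58; balance $297.17
Installment 11: opening $297.17; interest $9.81 → $306.98; payment $153.49; balance $153.49
Installment 12: opening $153.49; interest $5.07 → $158.56; payment $158.56; balance $0.00
Total interest: $42.53 + $40.27 + $37.82 + $35.16 + $32.28 + $29.18 + $25.84 + $22.24 + $18.38 + $14.24 + $9.81 + $5.07 = $312.82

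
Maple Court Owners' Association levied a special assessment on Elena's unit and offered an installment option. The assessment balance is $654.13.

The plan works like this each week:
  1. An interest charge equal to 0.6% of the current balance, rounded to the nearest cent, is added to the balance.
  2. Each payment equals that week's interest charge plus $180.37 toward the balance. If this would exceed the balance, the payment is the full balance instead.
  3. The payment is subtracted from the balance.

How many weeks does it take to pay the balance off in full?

# | Opening | Interest | Payment | End bal
1 | $654.13 | $3.92 | $184.29 | $473.76
2 | $473.76 | $2.84 | $183.21 | $293.39
3 | $293.39 | $1.76 | $182.13 | $113.02
4 | $113.02 | $0.68 | $113.70 | $0.00
Balance reaches $0.00 in week 4.

4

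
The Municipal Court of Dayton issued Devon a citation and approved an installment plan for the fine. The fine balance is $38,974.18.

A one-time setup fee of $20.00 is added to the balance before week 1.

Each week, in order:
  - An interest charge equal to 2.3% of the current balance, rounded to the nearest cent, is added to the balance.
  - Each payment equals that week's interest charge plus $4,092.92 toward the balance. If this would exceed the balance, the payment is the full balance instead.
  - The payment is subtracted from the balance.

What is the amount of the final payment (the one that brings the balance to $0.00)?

# | Opening | Interest | Payment | End bal
1 | $38,994.18 | $896.87 | $4,989.79 | $34,901.26
2 | $34,901.26 | $802.73 | $4,895.65 | $30,808.34
3 | $30,808.34 | $708.59 | $4,801.51 | $26,715.42
4 | $26,715.42 | $614.45 | $4,707.37 | $22,622.50
5 | $22,622.50 | $520.32 | $4,613.24 | $18,529.58
6 | $18,529.58 | $426.18 | $4,519.10 | $14,436.66
7 | $14,436.66 | $332.04 | $4,424.96 | $10,343.74
8 | $10,343.74 | $237.91 | $4,330.83 | $6,250.82
9 | $6,250.82 | $143.77 | $4,236.69 | $2,157.90
10 | $2,157.90 | $49.63 | $2,207.53 | $0.00

$2,207.53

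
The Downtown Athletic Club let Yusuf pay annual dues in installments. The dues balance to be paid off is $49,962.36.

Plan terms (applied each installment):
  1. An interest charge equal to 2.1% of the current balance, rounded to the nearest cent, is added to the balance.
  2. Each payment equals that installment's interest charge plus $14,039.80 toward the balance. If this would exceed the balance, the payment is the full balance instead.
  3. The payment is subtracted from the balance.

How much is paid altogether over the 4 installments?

$52,390.18

Installment 1: $49,962.36 +$1,049.21 interest = $51,011.57; pay $15,089.01 → $35,922.56
Installment 2: $35,922.56 +$754.37 interest = $36,676.93; pay $14,794.17 → $21,882.76
Installment 3: $21,882.76 +$459.54 interest = $22,342.30; pay $14,499.34 → $7,842.96
Installment 4: $7,842.96 +$164.70 interest = $8,007.66; pay $8,007.66 → $0.00
Total paid: $52,390.18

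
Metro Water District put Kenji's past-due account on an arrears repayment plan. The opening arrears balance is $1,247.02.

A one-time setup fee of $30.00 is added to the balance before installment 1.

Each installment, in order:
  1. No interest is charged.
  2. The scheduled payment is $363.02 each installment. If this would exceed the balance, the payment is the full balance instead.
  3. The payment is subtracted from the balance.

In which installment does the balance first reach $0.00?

Installment 1: $1,277.02 − $363.02 → $914.00
Installment 2: $914.00 − $363.02 → $550.98
Installment 3: $550.98 − $363.02 → $187.96
Installment 4: $187.96 − $187.96 → $0.00
Balance reaches $0.00 in installment 4.

4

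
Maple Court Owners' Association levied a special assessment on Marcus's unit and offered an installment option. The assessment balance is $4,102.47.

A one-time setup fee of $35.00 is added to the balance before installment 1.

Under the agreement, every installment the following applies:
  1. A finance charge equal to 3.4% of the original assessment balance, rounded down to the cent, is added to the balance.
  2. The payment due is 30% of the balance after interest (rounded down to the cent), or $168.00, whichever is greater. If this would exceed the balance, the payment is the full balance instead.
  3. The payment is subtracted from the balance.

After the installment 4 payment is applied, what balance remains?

Installment 1: opening $4,137.47; interest $139.48 → $4,276.95; payment $1,283.08; balance $2,993.87
Installment 2: opening $2,993.87; interest $139.48 → $3,133.35; payment $940.00; balance $2,193.35
Installment 3: opening $2,193.35; interest $139.48 → $2,332.83; payment $699.84; balance $1,632.99
Installment 4: opening $1,632.99; interest $139.48 → $1,772.47; payment $531.74; balance $1,240.73

$1,240.73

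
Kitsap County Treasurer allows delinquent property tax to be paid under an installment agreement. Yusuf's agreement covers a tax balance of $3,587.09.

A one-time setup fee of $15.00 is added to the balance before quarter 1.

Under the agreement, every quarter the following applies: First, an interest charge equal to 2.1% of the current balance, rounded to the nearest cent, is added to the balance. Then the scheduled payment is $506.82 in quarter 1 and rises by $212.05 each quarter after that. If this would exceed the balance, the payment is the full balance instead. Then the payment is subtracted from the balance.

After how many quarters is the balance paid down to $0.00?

5

# | Opening | Interest | Payment | End bal
1 | $3,602.09 | $75.64 | $506.82 | $3,170.91
2 | $3,170.91 | $66.59 | $718.87 | $2,518.63
3 | $2,518.63 | $52.89 | $930.92 | $1,640.60
4 | $1,640.60 | $34.45 | $1,142.97 | $532.08
5 | $532.08 | $11.17 | $543.25 | $0.00
Balance reaches $0.00 in quarter 5.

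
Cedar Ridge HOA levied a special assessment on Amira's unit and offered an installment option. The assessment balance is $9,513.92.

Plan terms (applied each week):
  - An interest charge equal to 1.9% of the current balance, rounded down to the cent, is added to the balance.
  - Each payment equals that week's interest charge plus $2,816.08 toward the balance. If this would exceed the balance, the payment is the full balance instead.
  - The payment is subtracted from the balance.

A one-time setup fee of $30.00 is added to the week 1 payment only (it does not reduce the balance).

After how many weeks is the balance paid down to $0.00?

4

Week 1: $9,513.92 +$180.76 interest = $9,694.68; pay $2,996.84 (+ $30.00 fee) → $6,697.84
Week 2: $6,697.84 +$127.25 interest = $6,825.09; pay $2,943.33 → $3,881.76
Week 3: $3,881.76 +$73.75 interest = $3,955.51; pay $2,889.83 → $1,065.68
Week 4: $1,065.68 +$20.24 interest = $1,085.92; pay $1,085.92 → $0.00
Balance reaches $0.00 in week 4.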